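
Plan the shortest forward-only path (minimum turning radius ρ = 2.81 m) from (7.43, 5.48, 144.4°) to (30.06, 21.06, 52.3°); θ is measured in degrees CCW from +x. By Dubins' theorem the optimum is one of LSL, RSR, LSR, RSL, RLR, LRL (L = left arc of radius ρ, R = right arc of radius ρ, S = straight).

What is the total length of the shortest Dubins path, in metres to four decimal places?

30.5520 m

Let ψ = atan2(Δy, Δx) = atan2(15.58, 22.63) = 34.5461° be the start→goal bearing.
Normalize: d = |goal − start| / ρ = 27.474594/2.81 = 9.777435, α = (θ_start − ψ) mod 360° = 109.8539° = 1.917312 rad, β = (θ_goal − ψ) mod 360° = 17.7539° = 0.309864 rad.
Common terms: sin α = 0.940562, cos α = -0.339623, sin β = 0.304929, cos β = 0.952375, cos(α−β) = -0.036644, d² = 95.598245. Work in radians in the unit-radius frame; every candidate has L = ρ·(t + p + q).
LSL: p² = 2 + d² − 2cos(α−β) + 2d(sin α − sin β) = 110.101251; p = √p² = 10.492914; φ = atan2(cos β − cos α, d + sin α − sin β) = 0.123444 rad; t = (φ − α) mod 2π = 4.489317 rad, q = (β − φ) mod 2π = 0.186420 rad → L = 2.81·(4.489317 + 10.492914 + 0.186420) = 2.81·15.168651 = 42.623910 m
RSR: p² = 2 + d² − 2cos(α−β) + 2d(sin β − sin α) = 85.241813; p = √p² = 9.232649; φ = atan2(cos α − cos β, d − sin α + sin β) = -0.140399 rad; t = (α − φ) mod 2π = 2.057711 rad, q = (φ − β) mod 2π = 5.832923 rad → L = 2.81·(2.057711 + 9.232649 + 5.832923) = 2.81·17.123283 = 48.116425 m
LSR: p² = d² − 2 + 2cos(α−β) + 2d(sin α + sin β) = 117.880366; p = √p² = 10.857273; φ = atan2(−cos α − cos β, d + sin α + sin β) − atan2(−2, p) = 0.126634 rad; t = (φ − α) mod 2π = 4.492508 rad, q = (φ − β) mod 2π = 6.099956 rad → L = 2.81·(4.492508 + 10.857273 + 6.099956) = 2.81·21.449736 = 60.273759 m
RSL: p² = d² − 2 + 2cos(α−β) − 2d(sin α + sin β) = 69.169548; p = √p² = 8.316823; φ = atan2(cos α + cos β, d − sin α − sin β) − atan2(2, p) = -0.164300 rad; t = (α − φ) mod 2π = 2.081612 rad, q = (β − φ) mod 2π = 0.474164 rad → L = 2.81·(2.081612 + 8.316823 + 0.474164) = 2.81·10.872599 = 30.552003 m
RLR: c = (6 − d² + 2cos(α−β) + 2d(sin α − sin β))/8 = -9.655227, |c| > 1 → infeasible
LRL: c = (6 − d² + 2cos(α−β) − 2d(sin α − sin β))/8 = -12.762656, |c| > 1 → infeasible
Shortest: RSL with L = 30.552003 m ≈ 30.5520 m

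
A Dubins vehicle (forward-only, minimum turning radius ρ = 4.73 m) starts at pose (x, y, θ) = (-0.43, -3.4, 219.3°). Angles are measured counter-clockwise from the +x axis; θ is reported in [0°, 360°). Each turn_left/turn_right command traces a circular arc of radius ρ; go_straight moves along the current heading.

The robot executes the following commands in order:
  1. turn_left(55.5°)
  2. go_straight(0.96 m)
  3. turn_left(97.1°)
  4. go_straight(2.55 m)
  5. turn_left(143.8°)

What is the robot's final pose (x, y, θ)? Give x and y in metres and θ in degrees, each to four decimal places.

set_pose: (x, y, θ) = (-0.4300, -3.4000, 219.3000°), ρ = 4.73
turn_left(55.5°): centre at ρ to the left, rotate +55.5° → (-2.1475, -7.4561, 274.8000°)
go_straight(0.96): x += 0.96·cos θ, y += 0.96·sin θ → (-2.0672, -8.4127, 274.8000°)
turn_left(97.1°): centre at ρ to the left, rotate +97.1° → (3.6216, -12.6452, 371.9000° ≡ 11.9000°)
go_straight(2.55): x += 2.55·cos θ, y += 2.55·sin θ → (6.1168, -12.1194, 11.9000°)
turn_left(143.8°): centre at ρ to the left, rotate +143.8° → (7.0879, -3.1801, 155.7000°)

(7.0879, -3.1801, 155.7000°)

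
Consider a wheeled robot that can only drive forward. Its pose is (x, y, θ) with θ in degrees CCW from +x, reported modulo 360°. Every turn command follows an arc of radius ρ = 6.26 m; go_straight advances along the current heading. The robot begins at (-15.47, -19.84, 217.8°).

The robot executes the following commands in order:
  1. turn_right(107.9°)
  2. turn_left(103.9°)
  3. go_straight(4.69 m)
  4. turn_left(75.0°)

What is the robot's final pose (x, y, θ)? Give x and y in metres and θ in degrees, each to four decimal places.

(-40.9025, -23.7816, 288.8000°)

set_pose: (x, y, θ) = (-15.4700, -19.8400, 217.8000°), ρ = 6.26
turn_right(107.9°): centre at ρ to the right, rotate −107.9° → (-25.1930, -17.0244, 109.9000°)
turn_left(103.9°): centre at ρ to the left, rotate +103.9° → (-34.5616, -13.9532, 213.8000°)
go_straight(4.69): x += 4.69·cos θ, y += 4.69·sin θ → (-38.4589, -16.5622, 213.8000°)
turn_left(75.0°): centre at ρ to the left, rotate +75.0° → (-40.9025, -23.7816, 288.8000°)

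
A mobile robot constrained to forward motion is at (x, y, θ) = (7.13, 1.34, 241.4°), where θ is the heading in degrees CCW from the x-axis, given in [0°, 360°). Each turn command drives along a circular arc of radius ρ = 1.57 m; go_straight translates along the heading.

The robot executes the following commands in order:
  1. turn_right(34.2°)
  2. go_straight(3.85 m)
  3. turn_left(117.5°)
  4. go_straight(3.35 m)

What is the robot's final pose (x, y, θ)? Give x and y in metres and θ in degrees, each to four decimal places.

set_pose: (x, y, θ) = (7.1300, 1.3400, 241.4000°), ρ = 1.57
turn_right(34.2°): centre at ρ to the right, rotate −34.2° → (6.4692, 0.6952, 207.2000°)
go_straight(3.85): x += 3.85·cos θ, y += 3.85·sin θ → (3.0450, -1.0647, 207.2000°)
turn_left(117.5°): centre at ρ to the left, rotate +117.5° → (2.8554, -3.7424, 324.7000°)
go_straight(3.35): x += 3.35·cos θ, y += 3.35·sin θ → (5.5894, -5.6782, 324.7000°)

(5.5894, -5.6782, 324.7000°)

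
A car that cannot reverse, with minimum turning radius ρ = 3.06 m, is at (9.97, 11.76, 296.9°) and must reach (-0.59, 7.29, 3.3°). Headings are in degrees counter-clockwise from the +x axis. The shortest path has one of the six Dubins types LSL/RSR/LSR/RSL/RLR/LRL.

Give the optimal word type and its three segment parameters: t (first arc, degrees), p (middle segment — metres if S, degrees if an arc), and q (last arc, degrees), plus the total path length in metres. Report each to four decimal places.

Let ψ = atan2(Δy, Δx) = atan2(-4.47, -10.56) = -157.0573° be the start→goal bearing.
Normalize: d = |goal − start| / ρ = 11.467105/3.06 = 3.747420, α = (θ_start − ψ) mod 360° = 93.9573° = 1.639864 rad, β = (θ_goal − ψ) mod 360° = 160.3573° = 2.798763 rad.
Common terms: sin α = 0.997616, cos α = -0.069013, sin β = 0.336154, cos β = -0.941807, cos(α−β) = 0.400349, d² = 14.043156. Work in radians in the unit-radius frame; every candidate has L = ρ·(t + p + q).
LSL: p² = 2 + d² − 2cos(α−β) + 2d(sin α − sin β) = 20.200010; p = √p² = 4.494442; φ = atan2(cos β − cos α, d + sin α − sin β) = -0.195436 rad; t = (φ − α) mod 2π = 4.447886 rad, q = (β − φ) mod 2π = 2.994198 rad → L = 3.06·(4.447886 + 4.494442 + 2.994198) = 3.06·11.936526 = 36.525770 m
RSR: p² = 2 + d² − 2cos(α−β) + 2d(sin β − sin α) = 10.284907; p = √p² = 3.207009; φ = atan2(cos α − cos β, d − sin α + sin β) = 0.275629 rad; t = (α − φ) mod 2π = 1.364235 rad, q = (φ − β) mod 2π = 3.760052 rad → L = 3.06·(1.364235 + 3.207009 + 3.760052) = 3.06·8.331296 = 25.493765 m
LSR: p² = d² − 2 + 2cos(α−β) + 2d(sin α + sin β) = 22.840245; p = √p² = 4.779147; φ = atan2(−cos α − cos β, d + sin α + sin β) − atan2(−2, p) = 0.592709 rad; t = (φ − α) mod 2π = 5.236031 rad, q = (φ − β) mod 2π = 4.077132 rad → L = 3.06·(5.236031 + 4.779147 + 4.077132) = 3.06·14.092310 = 43.122467 m
RSL: p² = d² − 2 + 2cos(α−β) − 2d(sin α + sin β) = 2.847464; p = √p² = 1.687443; φ = atan2(cos α + cos β, d − sin α − sin β) − atan2(2, p) = -1.266560 rad; t = (α − φ) mod 2π = 2.906424 rad, q = (β − φ) mod 2π = 4.065323 rad → L = 3.06·(2.906424 + 1.687443 + 4.065323) = 3.06·8.659190 = 26.497120 m
RLR: c = (6 − d² + 2cos(α−β) + 2d(sin α − sin β))/8 = -0.285613; p = 2π − arccos c = 4.422743 rad; φ = atan2(cos α − cos β, d − sin α + sin β) = 0.275629 rad; t = (α − φ + p/2) mod 2π = 3.575606 rad, q = (α − β − t + p) mod 2π = 5.971423 rad → L = 3.06·(3.575606 + 4.422743 + 5.971423) = 3.06·13.969772 = 42.747502 m
LRL: c = (6 − d² + 2cos(α−β) − 2d(sin α − sin β))/8 = -1.525001, |c| > 1 → infeasible
Shortest: RSR with L = 25.493765 m ≈ 25.4938 m
Convert RSR to answer units (arcs ×180/π): t = 1.364235·180/π = 78.1649°, p = ρ·p = 3.06·3.207009 = 9.8134 m, q = 3.760052·180/π = 215.4351°, L = 25.4938 m.

RSR: t = 78.1649°, p = 9.8134 m, q = 215.4351°, L = 25.4938 m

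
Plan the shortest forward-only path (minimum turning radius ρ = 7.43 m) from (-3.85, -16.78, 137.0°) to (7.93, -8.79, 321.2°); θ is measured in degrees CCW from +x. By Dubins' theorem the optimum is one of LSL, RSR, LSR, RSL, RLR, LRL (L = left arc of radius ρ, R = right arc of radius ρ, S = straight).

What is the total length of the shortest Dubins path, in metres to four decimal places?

31.1496 m

Let ψ = atan2(Δy, Δx) = atan2(7.99, 11.78) = 34.1478° be the start→goal bearing.
Normalize: d = |goal − start| / ρ = 14.234061/7.43 = 1.915755, α = (θ_start − ψ) mod 360° = 102.8522° = 1.795110 rad, β = (θ_goal − ψ) mod 360° = 287.0522° = 5.010006 rad.
Common terms: sin α = 0.974947, cos α = -0.222437, sin β = -0.956038, cos β = 0.293243, cos(α−β) = -0.997314, d² = 3.670118. Work in radians in the unit-radius frame; every candidate has L = ρ·(t + p + q).
LSL: p² = 2 + d² − 2cos(α−β) + 2d(sin α − sin β) = 15.063337; p = √p² = 3.881151; φ = atan2(cos β − cos α, d + sin α − sin β) = 0.133262 rad; t = (φ − α) mod 2π = 4.621338 rad, q = (β − φ) mod 2π = 4.876744 rad → L = 7.43·(4.621338 + 3.881151 + 4.876744) = 7.43·13.379233 = 99.407703 m
RSR: p² = 2 + d² − 2cos(α−β) + 2d(sin β − sin α) = 0.266158; p = √p² = 0.515905; φ = atan2(cos α − cos β, d − sin α + sin β) = -1.600321 rad; t = (α − φ) mod 2π = 3.395431 rad, q = (φ − β) mod 2π = 5.956043 rad → L = 7.43·(3.395431 + 0.515905 + 5.956043) = 7.43·9.867379 = 73.314624 m
LSR: p² = d² − 2 + 2cos(α−β) + 2d(sin α + sin β) = -0.252060 < 0 → infeasible
RSL: p² = d² − 2 + 2cos(α−β) − 2d(sin α + sin β) = -0.396961 < 0 → infeasible
RLR: c = (6 − d² + 2cos(α−β) + 2d(sin α − sin β))/8 = 0.966730; p = 2π − arccos c = 6.024512 rad; φ = atan2(cos α − cos β, d − sin α + sin β) = -1.600321 rad; t = (α − φ + p/2) mod 2π = 0.124502 rad, q = (α − β − t + p) mod 2π = 2.685114 rad → L = 7.43·(0.124502 + 6.024512 + 2.685114) = 7.43·8.834128 = 65.637574 m
LRL: c = (6 − d² + 2cos(α−β) − 2d(sin α − sin β))/8 = -0.882917; p = 2π − arccos c = 3.630350 rad; φ = atan2(cos β − cos α, d + sin α − sin β) = 0.133262 rad; t = (φ − α + p/2) mod 2π = 0.153327 rad, q = (β − α − t + p) mod 2π = 0.408734 rad → L = 7.43·(0.153327 + 3.630350 + 0.408734) = 7.43·4.192411 = 31.149613 m
Shortest: LRL with L = 31.149613 m ≈ 31.1496 m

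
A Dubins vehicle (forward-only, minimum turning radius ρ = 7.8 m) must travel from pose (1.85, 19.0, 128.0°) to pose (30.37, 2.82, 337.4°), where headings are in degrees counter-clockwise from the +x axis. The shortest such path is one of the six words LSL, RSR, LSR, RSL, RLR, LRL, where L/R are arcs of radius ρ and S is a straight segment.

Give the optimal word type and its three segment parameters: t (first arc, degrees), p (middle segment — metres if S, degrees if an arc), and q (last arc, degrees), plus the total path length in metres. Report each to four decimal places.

Let ψ = atan2(Δy, Δx) = atan2(-16.18, 28.52) = -29.5672° be the start→goal bearing.
Normalize: d = |goal − start| / ρ = 32.789980/7.8 = 4.203844, α = (θ_start − ψ) mod 360° = 157.5672° = 2.750066 rad, β = (θ_goal − ψ) mod 360° = 6.9672° = 0.121600 rad.
Common terms: sin α = 0.381600, cos α = -0.924327, sin β = 0.121300, cos β = 0.992616, cos(α−β) = -0.871214, d² = 17.672301. Work in radians in the unit-radius frame; every candidate has L = ρ·(t + p + q).
LSL: p² = 2 + d² − 2cos(α−β) + 2d(sin α − sin β) = 23.603248; p = √p² = 4.858317; φ = atan2(cos β − cos α, d + sin α − sin β) = 0.405599 rad; t = (φ − α) mod 2π = 3.938719 rad, q = (β − φ) mod 2π = 5.999186 rad → L = 7.8·(3.938719 + 4.858317 + 5.999186) = 7.8·14.796222 = 115.410533 m
RSR: p² = 2 + d² − 2cos(α−β) + 2d(sin β − sin α) = 19.226209; p = √p² = 4.384770; φ = atan2(cos α − cos β, d − sin α + sin β) = -0.452463 rad; t = (α − φ) mod 2π = 3.202529 rad, q = (φ − β) mod 2π = 5.709122 rad → L = 7.8·(3.202529 + 4.384770 + 5.709122) = 7.8·13.296421 = 103.712086 m
LSR: p² = d² − 2 + 2cos(α−β) + 2d(sin α + sin β) = 18.158105; p = √p² = 4.261233; φ = atan2(−cos α − cos β, d + sin α + sin β) − atan2(−2, p) = 0.424319 rad; t = (φ − α) mod 2π = 3.957438 rad, q = (φ − β) mod 2π = 0.302719 rad → L = 7.8·(3.957438 + 4.261233 + 0.302719) = 7.8·8.521390 = 66.466844 m
RSL: p² = d² − 2 + 2cos(α−β) − 2d(sin α + sin β) = 9.701642; p = √p² = 3.114746; φ = atan2(cos α + cos β, d − sin α − sin β) − atan2(2, p) = -0.552357 rad; t = (α − φ) mod 2π = 3.302423 rad, q = (β − φ) mod 2π = 0.673957 rad → L = 7.8·(3.302423 + 3.114746 + 0.673957) = 7.8·7.091125 = 55.310778 m
RLR: c = (6 − d² + 2cos(α−β) + 2d(sin α − sin β))/8 = -1.403276, |c| > 1 → infeasible
LRL: c = (6 − d² + 2cos(α−β) − 2d(sin α − sin β))/8 = -1.950406, |c| > 1 → infeasible
Shortest: RSL with L = 55.310778 m ≈ 55.3108 m
Convert RSL to answer units (arcs ×180/π): t = 3.302423·180/π = 189.2149°, p = ρ·p = 7.8·3.114746 = 24.2950 m, q = 0.673957·180/π = 38.6149°, L = 55.3108 m.

RSL: t = 189.2149°, p = 24.2950 m, q = 38.6149°, L = 55.3108 m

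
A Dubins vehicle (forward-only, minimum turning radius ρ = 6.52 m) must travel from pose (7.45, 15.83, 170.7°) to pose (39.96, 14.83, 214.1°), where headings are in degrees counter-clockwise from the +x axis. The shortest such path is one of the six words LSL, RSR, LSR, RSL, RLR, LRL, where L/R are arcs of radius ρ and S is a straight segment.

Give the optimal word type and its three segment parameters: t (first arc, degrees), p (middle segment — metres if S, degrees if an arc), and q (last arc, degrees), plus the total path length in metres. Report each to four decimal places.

RSR: t = 174.8872°, p = 27.8754 m, q = 141.7128°, L = 63.9030 m

Let ψ = atan2(Δy, Δx) = atan2(-1.00, 32.51) = -1.7618° be the start→goal bearing.
Normalize: d = |goal − start| / ρ = 32.525376/6.52 = 4.988555, α = (θ_start − ψ) mod 360° = 172.4618° = 3.010027 rad, β = (θ_goal − ψ) mod 360° = 215.8618° = 3.767500 rad.
Common terms: sin α = 0.131186, cos α = -0.991358, sin β = -0.585833, cos β = -0.810432, cos(α−β) = 0.726575, d² = 24.885677. Work in radians in the unit-radius frame; every candidate has L = ρ·(t + p + q).
LSL: p² = 2 + d² − 2cos(α−β) + 2d(sin α − sin β) = 32.586307; p = √p² = 5.708442; φ = atan2(cos β − cos α, d + sin α − sin β) = 0.031700 rad; t = (φ − α) mod 2π = 3.304858 rad, q = (β − φ) mod 2π = 3.735800 rad → L = 6.52·(3.304858 + 5.708442 + 3.735800) = 6.52·12.749100 = 83.124131 m
RSR: p² = 2 + d² − 2cos(α−β) + 2d(sin β − sin α) = 18.278749; p = √p² = 4.275365; φ = atan2(cos α − cos β, d − sin α + sin β) = -0.042331 rad; t = (α − φ) mod 2π = 3.052358 rad, q = (φ − β) mod 2π = 2.473354 rad → L = 6.52·(3.052358 + 4.275365 + 2.473354) = 6.52·9.801078 = 63.903027 m
LSR: p² = d² − 2 + 2cos(α−β) + 2d(sin α + sin β) = 19.802769; p = √p² = 4.450030; φ = atan2(−cos α − cos β, d + sin α + sin β) − atan2(−2, p) = 0.800650 rad; t = (φ − α) mod 2π = 4.073808 rad, q = (φ − β) mod 2π = 3.316335 rad → L = 6.52·(4.073808 + 4.450030 + 3.316335) = 6.52·11.840173 = 77.197931 m
RSL: p² = d² − 2 + 2cos(α−β) − 2d(sin α + sin β) = 28.874885; p = √p² = 5.373536; φ = atan2(cos α + cos β, d − sin α − sin β) − atan2(2, p) = -0.675973 rad; t = (α − φ) mod 2π = 3.686000 rad, q = (β − φ) mod 2π = 4.443473 rad → L = 6.52·(3.686000 + 5.373536 + 4.443473) = 6.52·13.503008 = 88.039613 m
RLR: c = (6 − d² + 2cos(α−β) + 2d(sin α − sin β))/8 = -1.284844, |c| > 1 → infeasible
LRL: c = (6 − d² + 2cos(α−β) − 2d(sin α − sin β))/8 = -3.073288, |c| > 1 → infeasible
Shortest: RSR with L = 63.903027 m ≈ 63.9030 m
Convert RSR to answer units (arcs ×180/π): t = 3.052358·180/π = 174.8872°, p = ρ·p = 6.52·4.275365 = 27.8754 m, q = 2.473354·180/π = 141.7128°, L = 63.9030 m.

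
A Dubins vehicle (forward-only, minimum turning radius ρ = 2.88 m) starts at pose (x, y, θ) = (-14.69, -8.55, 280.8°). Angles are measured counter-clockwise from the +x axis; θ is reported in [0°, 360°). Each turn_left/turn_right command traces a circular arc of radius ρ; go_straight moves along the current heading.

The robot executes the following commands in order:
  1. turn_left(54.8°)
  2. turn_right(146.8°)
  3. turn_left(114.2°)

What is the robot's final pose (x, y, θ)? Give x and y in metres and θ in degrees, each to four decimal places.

(-15.7747, -20.5166, 303.0000°)

set_pose: (x, y, θ) = (-14.6900, -8.5500, 280.8000°), ρ = 2.88
turn_left(54.8°): centre at ρ to the left, rotate +54.8° → (-13.0508, -10.6331, 335.6000°)
turn_right(146.8°): centre at ρ to the right, rotate −146.8° → (-13.7999, -16.1020, 188.8000°)
turn_left(114.2°): centre at ρ to the left, rotate +114.2° → (-15.7747, -20.5166, 303.0000°)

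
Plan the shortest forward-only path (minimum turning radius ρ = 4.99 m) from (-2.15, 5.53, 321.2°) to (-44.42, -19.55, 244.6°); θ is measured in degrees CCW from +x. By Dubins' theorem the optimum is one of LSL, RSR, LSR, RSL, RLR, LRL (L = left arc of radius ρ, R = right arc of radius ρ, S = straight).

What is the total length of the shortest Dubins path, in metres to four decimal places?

Let ψ = atan2(Δy, Δx) = atan2(-25.08, -42.27) = -149.3181° be the start→goal bearing.
Normalize: d = |goal − start| / ρ = 49.150374/4.99 = 9.849774, α = (θ_start − ψ) mod 360° = 110.5181° = 1.928905 rad, β = (θ_goal − ψ) mod 360° = 33.9181° = 0.591983 rad.
Common terms: sin α = 0.936561, cos α = -0.350504, sin β = 0.558008, cos β = 0.829836, cos(α−β) = 0.231748, d² = 97.018056. Work in radians in the unit-radius frame; every candidate has L = ρ·(t + p + q).
LSL: p² = 2 + d² − 2cos(α−β) + 2d(sin α − sin β) = 106.011895; p = √p² = 10.296208; φ = atan2(cos β − cos α, d + sin α − sin β) = 0.114891 rad; t = (φ − α) mod 2π = 4.469171 rad, q = (β − φ) mod 2π = 0.477092 rad → L = 4.99·(4.469171 + 10.296208 + 0.477092) = 4.99·15.242471 = 76.059930 m
RSR: p² = 2 + d² − 2cos(α−β) + 2d(sin β − sin α) = 91.097226; p = √p² = 9.544487; φ = atan2(cos α − cos β, d − sin α + sin β) = -0.123985 rad; t = (α − φ) mod 2π = 2.052890 rad, q = (φ − β) mod 2π = 5.567218 rad → L = 4.99·(2.052890 + 9.544487 + 5.567218) = 4.99·17.164594 = 85.651325 m
LSR: p² = d² − 2 + 2cos(α−β) + 2d(sin α + sin β) = 124.923888; p = √p² = 11.176936; φ = atan2(−cos α − cos β, d + sin α + sin β) − atan2(−2, p) = 0.134838 rad; t = (φ − α) mod 2π = 4.489118 rad, q = (φ − β) mod 2π = 5.826040 rad → L = 4.99·(4.489118 + 11.176936 + 5.826040) = 4.99·21.492094 = 107.245549 m
RSL: p² = d² − 2 + 2cos(α−β) − 2d(sin α + sin β) = 66.039216; p = √p² = 8.126452; φ = atan2(cos α + cos β, d − sin α − sin β) − atan2(2, p) = -0.184008 rad; t = (α − φ) mod 2π = 2.112913 rad, q = (β − φ) mod 2π = 0.775991 rad → L = 4.99·(2.112913 + 8.126452 + 0.775991) = 4.99·11.015355 = 54.966622 m
RLR: c = (6 − d² + 2cos(α−β) + 2d(sin α − sin β))/8 = -10.387153, |c| > 1 → infeasible
LRL: c = (6 − d² + 2cos(α−β) − 2d(sin α − sin β))/8 = -12.251487, |c| > 1 → infeasible
Shortest: RSL with L = 54.966622 m ≈ 54.9666 m

54.9666 m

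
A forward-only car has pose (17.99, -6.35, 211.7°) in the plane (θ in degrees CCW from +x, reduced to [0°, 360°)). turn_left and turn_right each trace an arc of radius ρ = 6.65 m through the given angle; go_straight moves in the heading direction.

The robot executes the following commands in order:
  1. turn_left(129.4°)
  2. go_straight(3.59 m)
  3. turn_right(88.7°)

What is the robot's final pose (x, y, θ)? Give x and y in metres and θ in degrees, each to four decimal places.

(26.9114, -27.7645, 252.4000°)

set_pose: (x, y, θ) = (17.9900, -6.3500, 211.7000°), ρ = 6.65
turn_left(129.4°): centre at ρ to the left, rotate +129.4° → (19.3303, -18.2994, 341.1000°)
go_straight(3.59): x += 3.59·cos θ, y += 3.59·sin θ → (22.7268, -19.4622, 341.1000°)
turn_right(88.7°): centre at ρ to the right, rotate −88.7° → (26.9114, -27.7645, 252.4000°)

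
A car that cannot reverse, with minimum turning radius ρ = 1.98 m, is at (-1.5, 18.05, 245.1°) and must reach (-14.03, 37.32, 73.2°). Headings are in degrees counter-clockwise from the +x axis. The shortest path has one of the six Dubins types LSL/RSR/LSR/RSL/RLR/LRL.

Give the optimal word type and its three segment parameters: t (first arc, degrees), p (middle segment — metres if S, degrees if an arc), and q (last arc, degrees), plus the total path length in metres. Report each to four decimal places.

Let ψ = atan2(Δy, Δx) = atan2(19.27, -12.53) = 123.0333° be the start→goal bearing.
Normalize: d = |goal − start| / ρ = 22.985513/1.98 = 11.608845, α = (θ_start − ψ) mod 360° = 122.0667° = 2.130466 rad, β = (θ_goal − ψ) mod 360° = 310.1667° = 5.413431 rad.
Common terms: sin α = 0.847430, cos α = -0.530907, sin β = -0.764171, cos β = 0.645014, cos(α−β) = -0.990024, d² = 134.765279. Work in radians in the unit-radius frame; every candidate has L = ρ·(t + p + q).
LSL: p² = 2 + d² − 2cos(α−β) + 2d(sin α − sin β) = 176.162981; p = √p² = 13.272640; φ = atan2(cos β − cos α, d + sin α − sin β) = 0.088714 rad; t = (φ − α) mod 2π = 4.241433 rad, q = (β − φ) mod 2π = 5.324717 rad → L = 1.98·(4.241433 + 13.272640 + 5.324717) = 1.98·22.838790 = 45.220804 m
RSR: p² = 2 + d² − 2cos(α−β) + 2d(sin β − sin α) = 101.327672; p = √p² = 10.066165; φ = atan2(cos α − cos β, d − sin α + sin β) = -0.117086 rad; t = (α − φ) mod 2π = 2.247553 rad, q = (φ − β) mod 2π = 0.752668 rad → L = 1.98·(2.247553 + 10.066165 + 0.752668) = 1.98·13.066386 = 25.871444 m
LSR: p² = d² − 2 + 2cos(α−β) + 2d(sin α + sin β) = 132.718328; p = √p² = 11.520344; φ = atan2(−cos α − cos β, d + sin α + sin β) − atan2(−2, p) = 0.162134 rad; t = (φ − α) mod 2π = 4.314853 rad, q = (φ − β) mod 2π = 1.031888 rad → L = 1.98·(4.314853 + 11.520344 + 1.031888) = 1.98·16.867085 = 33.396828 m
RSL: p² = d² − 2 + 2cos(α−β) − 2d(sin α + sin β) = 128.852135; p = √p² = 11.351305; φ = atan2(cos α + cos β, d − sin α − sin β) − atan2(2, p) = -0.164501 rad; t = (α − φ) mod 2π = 2.294967 rad, q = (β − φ) mod 2π = 5.577932 rad → L = 1.98·(2.294967 + 11.351305 + 5.577932) = 1.98·19.224205 = 38.063925 m
RLR: c = (6 − d² + 2cos(α−β) + 2d(sin α − sin β))/8 = -11.665959, |c| > 1 → infeasible
LRL: c = (6 − d² + 2cos(α−β) − 2d(sin α − sin β))/8 = -21.020373, |c| > 1 → infeasible
Shortest: RSR with L = 25.871444 m ≈ 25.8714 m
Convert RSR to answer units (arcs ×180/π): t = 2.247553·180/π = 128.7753°, p = ρ·p = 1.98·10.066165 = 19.9310 m, q = 0.752668·180/π = 43.1247°, L = 25.8714 m.

RSR: t = 128.7753°, p = 19.9310 m, q = 43.1247°, L = 25.8714 m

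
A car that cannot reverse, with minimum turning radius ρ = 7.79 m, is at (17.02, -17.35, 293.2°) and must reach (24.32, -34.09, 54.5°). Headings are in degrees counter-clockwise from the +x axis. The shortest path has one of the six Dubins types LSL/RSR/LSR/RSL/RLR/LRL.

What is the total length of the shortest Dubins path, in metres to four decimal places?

Let ψ = atan2(Δy, Δx) = atan2(-16.74, 7.30) = -66.4389° be the start→goal bearing.
Normalize: d = |goal − start| / ρ = 18.262464/7.79 = 2.344347, α = (θ_start − ψ) mod 360° = 359.6389° = 6.276883 rad, β = (θ_goal − ψ) mod 360° = 120.9389° = 2.110782 rad.
Common terms: sin α = -0.006303, cos α = 0.999980, sin β = 0.857716, cos β = -0.514124, cos(α−β) = -0.519519, d² = 5.495964. Work in radians in the unit-radius frame; every candidate has L = ρ·(t + p + q).
LSL: p² = 2 + d² − 2cos(α−β) + 2d(sin α − sin β) = 4.483882; p = √p² = 2.117518; φ = atan2(cos β − cos α, d + sin α − sin β) = -0.796677 rad; t = (φ − α) mod 2π = 5.492811 rad, q = (β − φ) mod 2π = 2.907459 rad → L = 7.79·(5.492811 + 2.117518 + 2.907459) = 7.79·10.517788 = 81.933565 m
RSR: p² = 2 + d² − 2cos(α−β) + 2d(sin β − sin α) = 12.586121; p = √p² = 3.547692; φ = atan2(cos α − cos β, d − sin α + sin β) = 0.440935 rad; t = (α − φ) mod 2π = 5.835947 rad, q = (φ − β) mod 2π = 4.613339 rad → L = 7.79·(5.835947 + 3.547692 + 4.613339) = 7.79·13.996979 = 109.036464 m
LSR: p² = d² − 2 + 2cos(α−β) + 2d(sin α + sin β) = 6.448943; p = √p² = 2.539477; φ = atan2(−cos α − cos β, d + sin α + sin β) − atan2(−2, p) = 0.516235 rad; t = (φ − α) mod 2π = 0.522538 rad, q = (φ − β) mod 2π = 4.688639 rad → L = 7.79·(0.522538 + 2.539477 + 4.688639) = 7.79·7.750654 = 60.377595 m
RSL: p² = d² − 2 + 2cos(α−β) − 2d(sin α + sin β) = -1.535093 < 0 → infeasible
RLR: c = (6 − d² + 2cos(α−β) + 2d(sin α − sin β))/8 = -0.573265; p = 2π − arccos c = 4.101904 rad; φ = atan2(cos α − cos β, d − sin α + sin β) = 0.440935 rad; t = (α − φ + p/2) mod 2π = 1.603714 rad, q = (α − β − t + p) mod 2π = 0.381105 rad → L = 7.79·(1.603714 + 4.101904 + 0.381105) = 7.79·6.086723 = 47.415572 m
LRL: c = (6 − d² + 2cos(α−β) − 2d(sin α − sin β))/8 = 0.439515; p = 2π − arccos c = 5.167447 rad; φ = atan2(cos β − cos α, d + sin α − sin β) = -0.796677 rad; t = (φ − α + p/2) mod 2π = 1.793349 rad, q = (β − α − t + p) mod 2π = 5.491182 rad → L = 7.79·(1.793349 + 5.167447 + 5.491182) = 7.79·12.451979 = 97.000917 m
Shortest: RLR with L = 47.415572 m ≈ 47.4156 m

47.4156 m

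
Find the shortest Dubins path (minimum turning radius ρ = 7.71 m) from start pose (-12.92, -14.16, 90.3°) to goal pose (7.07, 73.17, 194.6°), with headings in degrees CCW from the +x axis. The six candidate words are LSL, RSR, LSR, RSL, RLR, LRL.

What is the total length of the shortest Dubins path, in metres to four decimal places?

Let ψ = atan2(Δy, Δx) = atan2(87.33, 19.99) = 77.1070° be the start→goal bearing.
Normalize: d = |goal − start| / ρ = 89.588666/7.71 = 11.619801, α = (θ_start − ψ) mod 360° = 13.1930° = 0.230261 rad, β = (θ_goal − ψ) mod 360° = 117.4930° = 2.050640 rad.
Common terms: sin α = 0.228232, cos α = 0.973607, sin β = 0.887067, cos β = -0.461640, cos(α−β) = -0.246999, d² = 135.019775. Work in radians in the unit-radius frame; every candidate has L = ρ·(t + p + q).
LSL: p² = 2 + d² − 2cos(α−β) + 2d(sin α − sin β) = 122.202698; p = √p² = 11.054533; φ = atan2(cos β − cos α, d + sin α − sin β) = -0.130201 rad; t = (φ − α) mod 2π = 5.922723 rad, q = (β − φ) mod 2π = 2.180840 rad → L = 7.71·(5.922723 + 11.054533 + 2.180840) = 7.71·19.158097 = 147.708925 m
RSR: p² = 2 + d² − 2cos(α−β) + 2d(sin β − sin α) = 152.824848; p = √p² = 12.362235; φ = atan2(cos α − cos β, d − sin α + sin β) = 0.116362 rad; t = (α − φ) mod 2π = 0.113899 rad, q = (φ − β) mod 2π = 4.348907 rad → L = 7.71·(0.113899 + 12.362235 + 4.348907) = 7.71·16.825042 = 129.721071 m
LSR: p² = d² − 2 + 2cos(α−β) + 2d(sin α + sin β) = 158.444884; p = √p² = 12.587489; φ = atan2(−cos α − cos β, d + sin α + sin β) − atan2(−2, p) = 0.117391 rad; t = (φ − α) mod 2π = 6.170315 rad, q = (φ − β) mod 2π = 4.349937 rad → L = 7.71·(6.170315 + 12.587489 + 4.349937) = 7.71·23.107741 = 178.160686 m
RSL: p² = d² − 2 + 2cos(α−β) − 2d(sin α + sin β) = 106.606670; p = √p² = 10.325051; φ = atan2(cos α + cos β, d − sin α − sin β) − atan2(2, p) = -0.142635 rad; t = (α − φ) mod 2π = 0.372896 rad, q = (β − φ) mod 2π = 2.193274 rad → L = 7.71·(0.372896 + 10.325051 + 2.193274) = 7.71·12.891221 = 99.391314 m
RLR: c = (6 − d² + 2cos(α−β) + 2d(sin α − sin β))/8 = -18.103106, |c| > 1 → infeasible
LRL: c = (6 − d² + 2cos(α−β) − 2d(sin α − sin β))/8 = -14.275337, |c| > 1 → infeasible
Shortest: RSL with L = 99.391314 m ≈ 99.3913 m

99.3913 m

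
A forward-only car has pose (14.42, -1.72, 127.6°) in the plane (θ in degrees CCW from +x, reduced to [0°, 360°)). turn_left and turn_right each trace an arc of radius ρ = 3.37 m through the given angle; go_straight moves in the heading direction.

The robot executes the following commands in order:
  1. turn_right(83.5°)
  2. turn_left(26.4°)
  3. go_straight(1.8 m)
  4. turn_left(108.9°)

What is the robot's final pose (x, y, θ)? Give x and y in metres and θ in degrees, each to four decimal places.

(13.0357, 10.2429, 179.4000°)

set_pose: (x, y, θ) = (14.4200, -1.7200, 127.6000°), ρ = 3.37
turn_right(83.5°): centre at ρ to the right, rotate −83.5° → (14.7448, 2.7563, 44.1000°)
turn_left(26.4°): centre at ρ to the left, rotate +26.4° → (15.5763, 4.0514, 70.5000°)
go_straight(1.8): x += 1.8·cos θ, y += 1.8·sin θ → (16.1771, 5.7482, 70.5000°)
turn_left(108.9°): centre at ρ to the left, rotate +108.9° → (13.0357, 10.2429, 179.4000°)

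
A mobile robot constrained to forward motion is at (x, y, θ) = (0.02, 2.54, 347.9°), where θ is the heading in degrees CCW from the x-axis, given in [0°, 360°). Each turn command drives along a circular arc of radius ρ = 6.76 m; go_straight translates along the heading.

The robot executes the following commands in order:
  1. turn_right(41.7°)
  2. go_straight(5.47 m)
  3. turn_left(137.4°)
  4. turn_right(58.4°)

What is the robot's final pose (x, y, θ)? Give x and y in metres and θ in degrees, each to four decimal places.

(23.3012, 4.1107, 25.2000°)

set_pose: (x, y, θ) = (0.0200, 2.5400, 347.9000°), ρ = 6.76
turn_right(41.7°): centre at ρ to the right, rotate −41.7° → (4.0580, -0.0773, 306.2000°)
go_straight(5.47): x += 5.47·cos θ, y += 5.47·sin θ → (7.2886, -4.4914, 306.2000°)
turn_left(137.4°): centre at ρ to the left, rotate +137.4° → (19.4616, -1.2524, 443.6000° ≡ 83.6000°)
turn_right(58.4°): centre at ρ to the right, rotate −58.4° → (23.3012, 4.1107, 25.2000°)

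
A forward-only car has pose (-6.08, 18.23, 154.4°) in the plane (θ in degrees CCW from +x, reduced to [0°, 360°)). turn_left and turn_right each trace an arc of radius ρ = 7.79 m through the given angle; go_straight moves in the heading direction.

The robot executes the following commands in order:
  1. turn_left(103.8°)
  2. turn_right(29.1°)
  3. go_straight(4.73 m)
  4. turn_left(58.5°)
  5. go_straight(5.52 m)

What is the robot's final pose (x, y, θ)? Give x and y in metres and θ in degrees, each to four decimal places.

(-21.7737, -7.0023, 287.6000°)

set_pose: (x, y, θ) = (-6.0800, 18.2300, 154.4000°), ρ = 7.79
turn_left(103.8°): centre at ρ to the left, rotate +103.8° → (-17.0713, 12.7977, 258.2000°)
turn_right(29.1°): centre at ρ to the right, rotate −29.1° → (-18.8086, 9.2903, 229.1000°)
go_straight(4.73): x += 4.73·cos θ, y += 4.73·sin θ → (-21.9055, 5.7152, 229.1000°)
turn_left(58.5°): centre at ρ to the left, rotate +58.5° → (-23.4428, -1.7407, 287.6000°)
go_straight(5.52): x += 5.52·cos θ, y += 5.52·sin θ → (-21.7737, -7.0023, 287.6000°)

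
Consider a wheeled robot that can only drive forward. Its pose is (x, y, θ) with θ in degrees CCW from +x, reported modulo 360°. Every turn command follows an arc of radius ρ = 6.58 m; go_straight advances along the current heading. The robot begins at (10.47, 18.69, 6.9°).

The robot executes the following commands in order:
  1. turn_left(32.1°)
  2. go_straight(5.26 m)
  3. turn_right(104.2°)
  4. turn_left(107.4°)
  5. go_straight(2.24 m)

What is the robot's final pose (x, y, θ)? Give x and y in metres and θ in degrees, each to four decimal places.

(40.0748, 20.4555, 42.2000°)

set_pose: (x, y, θ) = (10.4700, 18.6900, 6.9000°), ρ = 6.58
turn_left(32.1°): centre at ρ to the left, rotate +32.1° → (13.8204, 20.1087, 39.0000°)
go_straight(5.26): x += 5.26·cos θ, y += 5.26·sin θ → (17.9082, 23.4189, 39.0000°)
turn_right(104.2°): centre at ρ to the right, rotate −104.2° → (28.0223, 21.0653, -65.2000° ≡ 294.8000°)
turn_left(107.4°): centre at ρ to the left, rotate +107.4° → (38.4154, 18.9508, 402.2000° ≡ 42.2000°)
go_straight(2.24): x += 2.24·cos θ, y += 2.24·sin θ → (40.0748, 20.4555, 42.2000°)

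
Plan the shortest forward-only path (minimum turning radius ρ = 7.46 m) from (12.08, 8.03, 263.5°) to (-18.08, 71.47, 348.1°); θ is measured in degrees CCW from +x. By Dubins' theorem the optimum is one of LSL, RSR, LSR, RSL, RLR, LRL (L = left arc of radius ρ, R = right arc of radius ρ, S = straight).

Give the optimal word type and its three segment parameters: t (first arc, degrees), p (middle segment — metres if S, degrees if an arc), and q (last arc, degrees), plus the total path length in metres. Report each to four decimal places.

RSR: t = 149.7886°, p = 60.3941 m, q = 125.6114°, L = 96.2516 m

Let ψ = atan2(Δy, Δx) = atan2(63.44, -30.16) = 115.4269° be the start→goal bearing.
Normalize: d = |goal − start| / ρ = 70.244282/7.46 = 9.416124, α = (θ_start − ψ) mod 360° = 148.0731° = 2.584364 rad, β = (θ_goal − ψ) mod 360° = 232.6731° = 4.060912 rad.
Common terms: sin α = 0.528836, cos α = -0.848724, sin β = -0.795189, cos β = -0.606361, cos(α−β) = 0.094108, d² = 88.663384. Work in radians in the unit-radius frame; every candidate has L = ρ·(t + p + q).
LSL: p² = 2 + d² − 2cos(α−β) + 2d(sin α − sin β) = 115.409546; p = √p² = 10.742884; φ = atan2(cos β − cos α, d + sin α − sin β) = 0.022562 rad; t = (φ − α) mod 2π = 3.721384 rad, q = (β − φ) mod 2π = 4.038350 rad → L = 7.46·(3.721384 + 10.742884 + 4.038350) = 7.46·18.502617 = 138.029525 m
RSR: p² = 2 + d² − 2cos(α−β) + 2d(sin β − sin α) = 65.540789; p = √p² = 8.095727; φ = atan2(cos α − cos β, d − sin α + sin β) = -0.029942 rad; t = (α − φ) mod 2π = 2.614305 rad, q = (φ − β) mod 2π = 2.192332 rad → L = 7.46·(2.614305 + 8.095727 + 2.192332) = 7.46·12.902363 = 96.251631 m
LSR: p² = d² − 2 + 2cos(α−β) + 2d(sin α + sin β) = 81.835581; p = √p² = 9.046302; φ = atan2(−cos α − cos β, d + sin α + sin β) − atan2(−2, p) = 0.375294 rad; t = (φ − α) mod 2π = 4.074116 rad, q = (φ − β) mod 2π = 2.597567 rad → L = 7.46·(4.074116 + 9.046302 + 2.597567) = 7.46·15.717985 = 117.256165 m
RSL: p² = d² − 2 + 2cos(α−β) − 2d(sin α + sin β) = 91.867620; p = √p² = 9.584760; φ = atan2(cos α + cos β, d − sin α − sin β) − atan2(2, p) = -0.354877 rad; t = (α − φ) mod 2π = 2.939240 rad, q = (β − φ) mod 2π = 4.415789 rad → L = 7.46·(2.939240 + 9.584760 + 4.415789) = 7.46·16.939789 = 126.370828 m
RLR: c = (6 − d² + 2cos(α−β) + 2d(sin α − sin β))/8 = -7.192599, |c| > 1 → infeasible
LRL: c = (6 − d² + 2cos(α−β) − 2d(sin α − sin β))/8 = -13.426193, |c| > 1 → infeasible
Shortest: RSR with L = 96.251631 m ≈ 96.2516 m
Convert RSR to answer units (arcs ×180/π): t = 2.614305·180/π = 149.7886°, p = ρ·p = 7.46·8.095727 = 60.3941 m, q = 2.192332·180/π = 125.6114°, L = 96.2516 m.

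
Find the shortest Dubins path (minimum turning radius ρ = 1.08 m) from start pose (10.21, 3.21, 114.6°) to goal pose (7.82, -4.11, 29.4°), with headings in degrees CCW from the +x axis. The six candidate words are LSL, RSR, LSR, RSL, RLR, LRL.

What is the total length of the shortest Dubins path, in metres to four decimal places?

Let ψ = atan2(Δy, Δx) = atan2(-7.32, -2.39) = -108.0820° be the start→goal bearing.
Normalize: d = |goal − start| / ρ = 7.700292/1.08 = 7.129900, α = (θ_start − ψ) mod 360° = 222.6820° = 3.886534 rad, β = (θ_goal − ψ) mod 360° = 137.4820° = 2.399514 rad.
Common terms: sin α = -0.677929, cos α = -0.735128, sin β = 0.675822, cos β = -0.737065, cos(α−β) = 0.083678, d² = 50.835477. Work in radians in the unit-radius frame; every candidate has L = ρ·(t + p + q).
LSL: p² = 2 + d² − 2cos(α−β) + 2d(sin α − sin β) = 33.363908; p = √p² = 5.776150; φ = atan2(cos β − cos α, d + sin α − sin β) = -0.000335 rad; t = (φ − α) mod 2π = 2.396316 rad, q = (β − φ) mod 2π = 2.399849 rad → L = 1.08·(2.396316 + 5.776150 + 2.399849) = 1.08·10.572315 = 11.418100 m
RSR: p² = 2 + d² − 2cos(α−β) + 2d(sin β − sin α) = 71.972334; p = √p² = 8.483651; φ = atan2(cos α − cos β, d − sin α + sin β) = 0.000228 rad; t = (α − φ) mod 2π = 3.886306 rad, q = (φ − β) mod 2π = 3.883900 rad → L = 1.08·(3.886306 + 8.483651 + 3.883900) = 1.08·16.253857 = 17.554165 m
LSR: p² = d² − 2 + 2cos(α−β) + 2d(sin α + sin β) = 48.972787; p = √p² = 6.998056; φ = atan2(−cos α − cos β, d + sin α + sin β) − atan2(−2, p) = 0.482052 rad; t = (φ − α) mod 2π = 2.878703 rad, q = (φ − β) mod 2π = 4.365723 rad → L = 1.08·(2.878703 + 6.998056 + 4.365723) = 1.08·14.242482 = 15.381880 m
RSL: p² = d² − 2 + 2cos(α−β) − 2d(sin α + sin β) = 49.032878; p = √p² = 7.002348; φ = atan2(cos α + cos β, d − sin α − sin β) − atan2(2, p) = -0.481773 rad; t = (α − φ) mod 2π = 4.368307 rad, q = (β − φ) mod 2π = 2.881286 rad → L = 1.08·(4.368307 + 7.002348 + 2.881286) = 1.08·14.251941 = 15.392096 m
RLR: c = (6 − d² + 2cos(α−β) + 2d(sin α − sin β))/8 = -7.996542, |c| > 1 → infeasible
LRL: c = (6 − d² + 2cos(α−β) − 2d(sin α − sin β))/8 = -3.170489, |c| > 1 → infeasible
Shortest: LSL with L = 11.418100 m ≈ 11.4181 m

11.4181 m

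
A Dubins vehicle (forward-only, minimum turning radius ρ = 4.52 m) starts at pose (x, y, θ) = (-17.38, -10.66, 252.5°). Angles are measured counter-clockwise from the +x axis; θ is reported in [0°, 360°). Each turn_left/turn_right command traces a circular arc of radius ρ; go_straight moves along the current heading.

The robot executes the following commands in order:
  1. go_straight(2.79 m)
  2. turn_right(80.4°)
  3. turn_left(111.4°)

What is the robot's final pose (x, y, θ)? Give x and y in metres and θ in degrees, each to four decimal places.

(-28.1674, -21.9711, 283.5000°)

set_pose: (x, y, θ) = (-17.3800, -10.6600, 252.5000°), ρ = 4.52
go_straight(2.79): x += 2.79·cos θ, y += 2.79·sin θ → (-18.2190, -13.3209, 252.5000°)
turn_right(80.4°): centre at ρ to the right, rotate −80.4° → (-23.1510, -16.4388, 172.1000°)
turn_left(111.4°): centre at ρ to the left, rotate +111.4° → (-28.1674, -21.9711, 283.5000°)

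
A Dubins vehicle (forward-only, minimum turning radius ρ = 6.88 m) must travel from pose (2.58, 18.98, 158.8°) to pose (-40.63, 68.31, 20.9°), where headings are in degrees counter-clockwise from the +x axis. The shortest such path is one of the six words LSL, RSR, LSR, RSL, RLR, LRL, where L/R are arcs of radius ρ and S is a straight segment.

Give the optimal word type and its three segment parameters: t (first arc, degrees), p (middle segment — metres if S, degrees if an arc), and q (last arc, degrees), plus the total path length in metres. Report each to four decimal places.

RSR: t = 18.9571°, p = 56.5810 m, q = 118.9429°, L = 73.1398 m

Let ψ = atan2(Δy, Δx) = atan2(49.33, -43.21) = 131.2163° be the start→goal bearing.
Normalize: d = |goal − start| / ρ = 65.578602/6.88 = 9.531774, α = (θ_start − ψ) mod 360° = 27.5837° = 0.481426 rad, β = (θ_goal − ψ) mod 360° = 249.6837° = 4.357802 rad.
Common terms: sin α = 0.463043, cos α = 0.886336, sin β = -0.937790, cos β = -0.347203, cos(α−β) = -0.741976, d² = 90.854706. Work in radians in the unit-radius frame; every candidate has L = ρ·(t + p + q).
LSL: p² = 2 + d² − 2cos(α−β) + 2d(sin α − sin β) = 121.043510; p = √p² = 11.001978; φ = atan2(cos β − cos α, d + sin α − sin β) = -0.112356 rad; t = (φ − α) mod 2π = 5.689404 rad, q = (β − φ) mod 2π = 4.470158 rad → L = 6.88·(5.689404 + 11.001978 + 4.470158) = 6.88·21.161539 = 145.591389 m
RSR: p² = 2 + d² − 2cos(α−β) + 2d(sin β − sin α) = 67.633806; p = √p² = 8.223977; φ = atan2(cos α − cos β, d − sin α + sin β) = 0.150561 rad; t = (α − φ) mod 2π = 0.330865 rad, q = (φ − β) mod 2π = 2.075944 rad → L = 6.88·(0.330865 + 8.223977 + 2.075944) = 6.88·10.630787 = 73.139811 m
LSR: p² = d² − 2 + 2cos(α−β) + 2d(sin α + sin β) = 78.320400; p = √p² = 8.849881; φ = atan2(−cos α − cos β, d + sin α + sin β) − atan2(−2, p) = 0.162802 rad; t = (φ − α) mod 2π = 5.964561 rad, q = (φ − β) mod 2π = 2.088185 rad → L = 6.88·(5.964561 + 8.849881 + 2.088185) = 6.88·16.902628 = 116.290080 m
RSL: p² = d² − 2 + 2cos(α−β) − 2d(sin α + sin β) = 96.421109; p = √p² = 9.819425; φ = atan2(cos α + cos β, d − sin α − sin β) − atan2(2, p) = -0.147103 rad; t = (α − φ) mod 2π = 0.628529 rad, q = (β − φ) mod 2π = 4.504905 rad → L = 6.88·(0.628529 + 9.819425 + 4.504905) = 6.88·14.952860 = 102.875675 m
RLR: c = (6 − d² + 2cos(α−β) + 2d(sin α − sin β))/8 = -7.454226, |c| > 1 → infeasible
LRL: c = (6 − d² + 2cos(α−β) − 2d(sin α − sin β))/8 = -14.130439, |c| > 1 → infeasible
Shortest: RSR with L = 73.139811 m ≈ 73.1398 m
Convert RSR to answer units (arcs ×180/π): t = 0.330865·180/π = 18.9571°, p = ρ·p = 6.88·8.223977 = 56.5810 m, q = 2.075944·180/π = 118.9429°, L = 73.1398 m.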